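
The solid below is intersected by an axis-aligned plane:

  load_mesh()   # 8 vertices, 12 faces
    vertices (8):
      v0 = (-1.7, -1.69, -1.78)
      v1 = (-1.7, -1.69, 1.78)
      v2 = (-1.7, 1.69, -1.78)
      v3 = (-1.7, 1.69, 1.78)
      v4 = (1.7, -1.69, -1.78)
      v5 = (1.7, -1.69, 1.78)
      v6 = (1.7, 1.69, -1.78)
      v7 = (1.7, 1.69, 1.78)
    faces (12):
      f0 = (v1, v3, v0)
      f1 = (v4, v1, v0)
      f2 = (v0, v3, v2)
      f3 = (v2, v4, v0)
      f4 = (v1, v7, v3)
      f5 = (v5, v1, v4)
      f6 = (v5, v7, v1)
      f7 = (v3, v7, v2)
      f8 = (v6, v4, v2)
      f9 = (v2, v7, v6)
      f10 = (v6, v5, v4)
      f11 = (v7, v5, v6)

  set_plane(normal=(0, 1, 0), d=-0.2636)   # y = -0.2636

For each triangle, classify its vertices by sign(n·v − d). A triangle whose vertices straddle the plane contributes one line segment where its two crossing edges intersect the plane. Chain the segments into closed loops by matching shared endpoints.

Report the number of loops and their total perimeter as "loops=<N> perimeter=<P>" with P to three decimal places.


loops=1 perimeter=13.920

Straddling triangles (8 of 12):
  (v1,v3,v0) [-+-] → (-1.7, -0.2636, 1.78)–(-1.7, -0.2636, -0.277638)  len=2.0576
  (v0,v3,v2) [-++] → (-1.7, -0.2636, -0.277638)–(-1.7, -0.2636, -1.78)  len=1.5024
  (v2,v4,v0) [+--] → (0.26516, -0.2636, -1.78)–(-1.7, -0.2636, -1.78)  len=1.9652
  (v1,v7,v3) [-++] → (-0.26516, -0.2636, 1.78)–(-1.7, -0.2636, 1.78)  len=1.4348
  (v5,v7,v1) [-+-] → (1.7, -0.2636, 1.78)–(-0.26516, -0.2636, 1.78)  len=1.9652
  (v6,v4,v2) [+-+] → (1.7, -0.2636, -1.78)–(0.26516, -0.2636, -1.78)  len=1.4348
  (v6,v5,v4) [+--] → (1.7, -0.2636, 0.277638)–(1.7, -0.2636, -1.78)  len=2.0576
  (v7,v5,v6) [+-+] → (1.7, -0.2636, 1.78)–(1.7, -0.2636, 0.277638)  len=1.5024

Chained into 1 loop(s):
  loop 1: 8 segments, perimeter = 13.9200
Total perimeter = 13.920


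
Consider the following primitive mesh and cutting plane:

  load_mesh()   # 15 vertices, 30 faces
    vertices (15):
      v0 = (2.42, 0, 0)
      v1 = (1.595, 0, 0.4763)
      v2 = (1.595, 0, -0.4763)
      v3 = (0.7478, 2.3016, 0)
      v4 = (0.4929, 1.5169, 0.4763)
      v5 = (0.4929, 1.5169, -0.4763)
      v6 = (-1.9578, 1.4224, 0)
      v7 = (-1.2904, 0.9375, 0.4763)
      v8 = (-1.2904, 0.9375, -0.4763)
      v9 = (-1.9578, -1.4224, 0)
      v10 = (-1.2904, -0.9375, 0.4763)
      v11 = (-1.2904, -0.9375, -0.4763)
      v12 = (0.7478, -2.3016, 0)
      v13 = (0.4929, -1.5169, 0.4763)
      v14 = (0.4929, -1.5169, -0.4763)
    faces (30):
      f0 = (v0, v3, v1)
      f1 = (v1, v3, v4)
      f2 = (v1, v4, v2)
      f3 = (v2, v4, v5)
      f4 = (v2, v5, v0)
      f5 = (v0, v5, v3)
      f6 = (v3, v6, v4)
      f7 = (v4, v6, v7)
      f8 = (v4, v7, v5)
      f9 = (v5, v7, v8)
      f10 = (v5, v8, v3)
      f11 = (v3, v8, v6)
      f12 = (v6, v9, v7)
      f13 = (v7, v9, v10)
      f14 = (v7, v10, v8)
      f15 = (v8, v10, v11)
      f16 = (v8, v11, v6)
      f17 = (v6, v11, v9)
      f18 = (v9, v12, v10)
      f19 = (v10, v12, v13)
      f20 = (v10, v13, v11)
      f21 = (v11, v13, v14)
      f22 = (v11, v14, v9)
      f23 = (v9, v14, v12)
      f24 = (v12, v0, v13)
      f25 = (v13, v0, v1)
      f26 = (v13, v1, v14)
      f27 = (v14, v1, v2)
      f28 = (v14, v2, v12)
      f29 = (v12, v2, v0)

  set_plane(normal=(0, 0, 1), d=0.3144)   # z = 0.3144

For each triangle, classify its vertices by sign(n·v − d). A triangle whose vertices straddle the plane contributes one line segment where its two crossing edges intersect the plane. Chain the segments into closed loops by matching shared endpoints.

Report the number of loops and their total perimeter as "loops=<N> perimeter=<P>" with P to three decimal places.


loops=2 perimeter=20.399

Straddling triangles (20 of 30):
  (v0,v3,v1) [--+] → (1.30703, 0.782341, 0.3144)–(1.87543, 0, 0.3144)  len=0.9670
  (v1,v3,v4) [+-+] → (1.30703, 0.782341, 0.3144)–(0.579544, 1.78363, 0.3144)  len=1.2377
  (v1,v4,v2) [++-] → (0.680208, 1.25909, 0.3144)–(1.595, 0, 0.3144)  len=1.5563
  (v2,v4,v5) [-+-] → (0.680208, 1.25909, 0.3144)–(0.4929, 1.5169, 0.3144)  len=0.3187
  (v3,v6,v4) [--+] → (-0.340122, 1.48478, 0.3144)–(0.579544, 1.78363, 0.3144)  len=0.9670
  (v4,v6,v7) [+-+] → (-0.340122, 1.48478, 0.3144)–(-1.51726, 1.10232, 0.3144)  len=1.2377
  (v4,v7,v5) [++-] → (-0.987318, 1.03597, 0.3144)–(0.4929, 1.5169, 0.3144)  len=1.5564
  (v5,v7,v8) [-+-] → (-0.987318, 1.03597, 0.3144)–(-1.2904, 0.9375, 0.3144)  len=0.3187
  (v6,v9,v7) [--+] → (-1.51726, 0.135342, 0.3144)–(-1.51726, 1.10232, 0.3144)  len=0.9670
  (v7,v9,v10) [+-+] → (-1.51726, 0.135342, 0.3144)–(-1.51726, -1.10232, 0.3144)  len=1.2377
  (v7,v10,v8) [++-] → (-1.2904, -0.618833, 0.3144)–(-1.2904, 0.9375, 0.3144)  len=1.5563
  (v8,v10,v11) [-+-] → (-1.2904, -0.618833, 0.3144)–(-1.2904, -0.9375, 0.3144)  len=0.3187
  (v9,v12,v10) [--+] → (-0.597592, -1.40117, 0.3144)–(-1.51726, -1.10232, 0.3144)  len=0.9670
  (v10,v12,v13) [+-+] → (-0.597592, -1.40117, 0.3144)–(0.579544, -1.78363, 0.3144)  len=1.2377
  (v10,v13,v11) [++-] → (0.189818, -1.41843, 0.3144)–(-1.2904, -0.9375, 0.3144)  len=1.5564
  (v11,v13,v14) [-+-] → (0.189818, -1.41843, 0.3144)–(0.4929, -1.5169, 0.3144)  len=0.3187
  (v12,v0,v13) [--+] → (1.14794, -1.00129, 0.3144)–(0.579544, -1.78363, 0.3144)  len=0.9670
  (v13,v0,v1) [+-+] → (1.14794, -1.00129, 0.3144)–(1.87543, 0, 0.3144)  len=1.2377
  (v13,v1,v14) [++-] → (1.40769, -0.257806, 0.3144)–(0.4929, -1.5169, 0.3144)  len=1.5563
  (v14,v1,v2) [-+-] → (1.40769, -0.257806, 0.3144)–(1.595, 0, 0.3144)  len=0.3187

Chained into 2 loop(s):
  loop 1: 10 segments, perimeter = 11.0234
  loop 2: 10 segments, perimeter = 9.3751
Total perimeter = 20.399


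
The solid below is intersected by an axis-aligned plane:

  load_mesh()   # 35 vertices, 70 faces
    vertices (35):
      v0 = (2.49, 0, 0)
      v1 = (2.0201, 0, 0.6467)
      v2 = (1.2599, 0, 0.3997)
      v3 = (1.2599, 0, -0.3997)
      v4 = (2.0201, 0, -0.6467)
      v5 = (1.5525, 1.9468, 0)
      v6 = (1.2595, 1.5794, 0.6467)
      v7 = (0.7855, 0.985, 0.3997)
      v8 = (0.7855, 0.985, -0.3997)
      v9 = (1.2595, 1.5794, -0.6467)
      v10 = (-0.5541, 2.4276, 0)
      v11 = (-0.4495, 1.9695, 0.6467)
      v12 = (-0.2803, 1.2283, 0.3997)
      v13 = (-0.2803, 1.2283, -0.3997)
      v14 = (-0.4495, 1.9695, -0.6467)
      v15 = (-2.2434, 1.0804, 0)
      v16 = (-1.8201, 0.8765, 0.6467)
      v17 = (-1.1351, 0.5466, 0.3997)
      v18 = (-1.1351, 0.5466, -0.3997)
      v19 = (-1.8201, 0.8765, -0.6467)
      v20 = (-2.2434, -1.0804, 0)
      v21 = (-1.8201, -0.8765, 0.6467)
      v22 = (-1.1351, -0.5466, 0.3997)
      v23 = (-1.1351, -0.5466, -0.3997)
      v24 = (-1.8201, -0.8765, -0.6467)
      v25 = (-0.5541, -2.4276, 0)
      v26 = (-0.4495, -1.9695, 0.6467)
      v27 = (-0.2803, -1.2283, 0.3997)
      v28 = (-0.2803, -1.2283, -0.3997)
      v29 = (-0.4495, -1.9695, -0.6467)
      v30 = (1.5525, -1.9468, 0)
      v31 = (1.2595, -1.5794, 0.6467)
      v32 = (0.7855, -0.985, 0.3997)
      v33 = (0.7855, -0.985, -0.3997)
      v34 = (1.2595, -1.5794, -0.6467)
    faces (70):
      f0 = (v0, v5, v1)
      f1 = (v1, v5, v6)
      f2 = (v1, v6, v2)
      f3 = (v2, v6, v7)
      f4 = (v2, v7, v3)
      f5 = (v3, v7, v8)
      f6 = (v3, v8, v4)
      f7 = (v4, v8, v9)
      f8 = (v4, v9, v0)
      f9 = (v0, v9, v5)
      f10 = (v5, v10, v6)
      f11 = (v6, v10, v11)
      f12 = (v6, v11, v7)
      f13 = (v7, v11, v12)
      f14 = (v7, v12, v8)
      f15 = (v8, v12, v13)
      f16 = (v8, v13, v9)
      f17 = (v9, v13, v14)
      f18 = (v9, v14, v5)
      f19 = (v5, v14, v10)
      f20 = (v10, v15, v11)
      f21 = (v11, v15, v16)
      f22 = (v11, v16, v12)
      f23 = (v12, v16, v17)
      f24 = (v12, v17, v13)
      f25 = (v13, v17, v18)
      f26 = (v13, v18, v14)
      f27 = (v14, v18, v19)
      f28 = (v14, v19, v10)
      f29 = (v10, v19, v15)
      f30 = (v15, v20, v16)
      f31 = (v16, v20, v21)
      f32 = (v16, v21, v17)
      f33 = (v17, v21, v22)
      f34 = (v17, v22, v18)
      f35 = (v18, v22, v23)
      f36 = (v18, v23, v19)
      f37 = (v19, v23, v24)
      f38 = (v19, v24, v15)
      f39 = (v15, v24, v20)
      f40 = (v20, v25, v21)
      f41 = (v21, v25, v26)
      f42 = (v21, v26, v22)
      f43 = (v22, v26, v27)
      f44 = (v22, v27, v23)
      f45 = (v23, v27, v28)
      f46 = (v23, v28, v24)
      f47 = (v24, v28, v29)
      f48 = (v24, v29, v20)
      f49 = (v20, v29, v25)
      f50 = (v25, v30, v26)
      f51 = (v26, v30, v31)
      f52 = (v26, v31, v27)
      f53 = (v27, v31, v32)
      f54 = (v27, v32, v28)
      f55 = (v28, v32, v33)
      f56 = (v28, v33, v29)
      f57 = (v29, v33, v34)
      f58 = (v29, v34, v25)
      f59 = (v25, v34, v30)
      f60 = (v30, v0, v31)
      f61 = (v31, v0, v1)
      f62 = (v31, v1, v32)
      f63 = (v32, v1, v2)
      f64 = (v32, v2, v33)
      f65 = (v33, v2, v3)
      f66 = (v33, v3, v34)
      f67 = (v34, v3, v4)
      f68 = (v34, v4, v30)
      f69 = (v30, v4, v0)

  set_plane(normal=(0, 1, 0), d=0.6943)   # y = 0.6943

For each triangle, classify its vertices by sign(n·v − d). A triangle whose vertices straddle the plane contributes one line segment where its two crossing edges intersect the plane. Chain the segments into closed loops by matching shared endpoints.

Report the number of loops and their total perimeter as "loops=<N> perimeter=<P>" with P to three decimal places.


loops=2 perimeter=8.155

Straddling triangles (22 of 70):
  (v0,v5,v1) [-+-] → (2.15565, 0.6943, 0)–(1.85334, 0.6943, 0.416063)  len=0.5143
  (v1,v5,v6) [-++] → (1.85334, 0.6943, 0.416063)–(1.68574, 0.6943, 0.6467)  len=0.2851
  (v1,v6,v2) [-+-] → (1.68574, 0.6943, 0.6467)–(1.25972, 0.6943, 0.508281)  len=0.4479
  (v2,v6,v7) [-++] → (1.25972, 0.6943, 0.508281)–(0.925508, 0.6943, 0.3997)  len=0.3514
  (v2,v7,v3) [-+-] → (0.925508, 0.6943, 0.3997)–(0.925508, 0.6943, 0.163776)  len=0.2359
  (v3,v7,v8) [-++] → (0.925508, 0.6943, 0.163776)–(0.925508, 0.6943, -0.3997)  len=0.5635
  (v3,v8,v4) [-+-] → (0.925508, 0.6943, -0.3997)–(1.14986, 0.6943, -0.472596)  len=0.2359
  (v4,v8,v9) [-++] → (1.14986, 0.6943, -0.472596)–(1.68574, 0.6943, -0.6467)  len=0.5635
  (v4,v9,v0) [-+-] → (1.68574, 0.6943, -0.6467)–(1.94908, 0.6943, -0.284288)  len=0.4480
  (v0,v9,v5) [-++] → (1.94908, 0.6943, -0.284288)–(2.15565, 0.6943, 0)  len=0.3514
  (v12,v16,v17) [++-] → (-1.44178, 0.6943, 0.510285)–(-0.949895, 0.6943, 0.3997)  len=0.5042
  (v12,v17,v13) [+-+] → (-0.949895, 0.6943, 0.3997)–(-0.949895, 0.6943, 0.226499)  len=0.1732
  (v13,v17,v18) [+--] → (-0.949895, 0.6943, 0.226499)–(-0.949895, 0.6943, -0.3997)  len=0.6262
  (v13,v18,v14) [+-+] → (-0.949895, 0.6943, -0.3997)–(-1.06393, 0.6943, -0.425339)  len=0.1169
  (v14,v18,v19) [+-+] → (-1.06393, 0.6943, -0.425339)–(-1.44178, 0.6943, -0.510285)  len=0.3873
  (v15,v20,v16) [+-+] → (-2.2434, 0.6943, 0)–(-1.85951, 0.6943, 0.586488)  len=0.7010
  (v16,v20,v21) [+--] → (-1.85951, 0.6943, 0.586488)–(-1.8201, 0.6943, 0.6467)  len=0.0720
  (v16,v21,v17) [+--] → (-1.8201, 0.6943, 0.6467)–(-1.44178, 0.6943, 0.510285)  len=0.4022
  (v18,v23,v19) [--+] → (-1.7324, 0.6943, -0.615077)–(-1.44178, 0.6943, -0.510285)  len=0.3089
  (v19,v23,v24) [+--] → (-1.7324, 0.6943, -0.615077)–(-1.8201, 0.6943, -0.6467)  len=0.0932
  (v19,v24,v15) [+-+] → (-1.8201, 0.6943, -0.6467)–(-2.15988, 0.6943, -0.127595)  len=0.6204
  (v15,v24,v20) [+--] → (-2.15988, 0.6943, -0.127595)–(-2.2434, 0.6943, 0)  len=0.1525

Chained into 2 loop(s):
  loop 1: 10 segments, perimeter = 3.9969
  loop 2: 12 segments, perimeter = 4.1579
Total perimeter = 8.155


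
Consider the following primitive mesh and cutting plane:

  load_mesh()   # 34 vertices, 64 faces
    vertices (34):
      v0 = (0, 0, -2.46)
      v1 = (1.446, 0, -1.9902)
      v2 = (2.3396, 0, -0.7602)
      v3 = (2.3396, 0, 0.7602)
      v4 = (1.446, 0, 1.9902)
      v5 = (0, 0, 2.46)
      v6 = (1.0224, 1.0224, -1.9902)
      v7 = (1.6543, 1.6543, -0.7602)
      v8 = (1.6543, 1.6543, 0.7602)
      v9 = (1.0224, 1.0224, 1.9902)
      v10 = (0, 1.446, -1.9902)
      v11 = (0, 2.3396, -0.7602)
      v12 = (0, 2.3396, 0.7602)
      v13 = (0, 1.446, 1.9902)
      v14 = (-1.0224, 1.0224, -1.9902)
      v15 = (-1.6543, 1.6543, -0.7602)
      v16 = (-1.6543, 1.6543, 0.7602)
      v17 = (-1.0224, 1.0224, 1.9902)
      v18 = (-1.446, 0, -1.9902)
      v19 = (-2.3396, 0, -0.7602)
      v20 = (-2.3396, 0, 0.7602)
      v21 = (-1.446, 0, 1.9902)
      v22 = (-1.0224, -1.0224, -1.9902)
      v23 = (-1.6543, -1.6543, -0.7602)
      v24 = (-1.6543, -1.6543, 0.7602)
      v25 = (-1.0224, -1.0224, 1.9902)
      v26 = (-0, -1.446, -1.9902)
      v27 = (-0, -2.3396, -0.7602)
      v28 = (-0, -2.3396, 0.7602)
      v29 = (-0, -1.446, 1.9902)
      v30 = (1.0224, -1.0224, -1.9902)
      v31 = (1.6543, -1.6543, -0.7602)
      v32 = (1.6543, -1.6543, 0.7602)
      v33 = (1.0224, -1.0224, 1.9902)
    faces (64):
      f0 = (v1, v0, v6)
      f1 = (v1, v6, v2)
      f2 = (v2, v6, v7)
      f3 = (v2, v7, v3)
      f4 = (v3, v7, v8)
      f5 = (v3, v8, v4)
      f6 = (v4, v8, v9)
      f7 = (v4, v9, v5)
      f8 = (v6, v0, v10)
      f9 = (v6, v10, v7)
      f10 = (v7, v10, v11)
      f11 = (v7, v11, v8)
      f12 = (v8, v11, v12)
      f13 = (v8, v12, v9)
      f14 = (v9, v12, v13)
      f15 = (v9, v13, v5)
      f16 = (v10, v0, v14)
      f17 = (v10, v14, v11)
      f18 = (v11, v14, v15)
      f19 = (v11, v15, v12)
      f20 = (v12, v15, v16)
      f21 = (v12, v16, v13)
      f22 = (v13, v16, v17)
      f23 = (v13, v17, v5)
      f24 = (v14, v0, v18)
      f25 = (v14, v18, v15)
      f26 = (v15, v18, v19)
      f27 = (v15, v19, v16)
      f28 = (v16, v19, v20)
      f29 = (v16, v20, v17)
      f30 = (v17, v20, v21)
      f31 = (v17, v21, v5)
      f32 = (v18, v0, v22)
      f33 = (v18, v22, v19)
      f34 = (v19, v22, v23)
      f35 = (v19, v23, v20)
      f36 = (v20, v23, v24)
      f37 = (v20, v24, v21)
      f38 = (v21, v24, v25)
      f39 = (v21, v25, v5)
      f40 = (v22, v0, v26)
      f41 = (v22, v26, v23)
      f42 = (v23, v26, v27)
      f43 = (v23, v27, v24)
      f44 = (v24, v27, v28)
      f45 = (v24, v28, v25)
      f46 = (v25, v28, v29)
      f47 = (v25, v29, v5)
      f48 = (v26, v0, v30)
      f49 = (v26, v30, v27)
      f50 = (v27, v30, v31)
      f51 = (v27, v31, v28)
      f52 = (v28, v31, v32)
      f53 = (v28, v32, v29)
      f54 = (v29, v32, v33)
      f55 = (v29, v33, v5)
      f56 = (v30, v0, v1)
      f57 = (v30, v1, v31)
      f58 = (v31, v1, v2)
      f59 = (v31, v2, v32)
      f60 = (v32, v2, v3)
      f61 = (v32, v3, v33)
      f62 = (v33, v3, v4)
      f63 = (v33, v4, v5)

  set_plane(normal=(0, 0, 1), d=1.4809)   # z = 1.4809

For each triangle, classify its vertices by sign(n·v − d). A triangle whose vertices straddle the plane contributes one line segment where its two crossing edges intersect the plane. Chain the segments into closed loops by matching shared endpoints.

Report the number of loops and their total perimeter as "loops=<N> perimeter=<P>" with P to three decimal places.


Straddling triangles (16 of 64):
  (v3,v8,v4) [--+] → (1.53225, 0.684988, 1.4809)–(1.81601, 0, 1.4809)  len=0.7414
  (v4,v8,v9) [+-+] → (1.53225, 0.684988, 1.4809)–(1.28405, 1.28405, 1.4809)  len=0.6484
  (v8,v12,v9) [--+] → (0.59906, 1.56781, 1.4809)–(1.28405, 1.28405, 1.4809)  len=0.7414
  (v9,v12,v13) [+-+] → (0.59906, 1.56781, 1.4809)–(0, 1.81601, 1.4809)  len=0.6484
  (v12,v16,v13) [--+] → (-0.684988, 1.53225, 1.4809)–(0, 1.81601, 1.4809)  len=0.7414
  (v13,v16,v17) [+-+] → (-0.684988, 1.53225, 1.4809)–(-1.28405, 1.28405, 1.4809)  len=0.6484
  (v16,v20,v17) [--+] → (-1.56781, 0.59906, 1.4809)–(-1.28405, 1.28405, 1.4809)  len=0.7414
  (v17,v20,v21) [+-+] → (-1.56781, 0.59906, 1.4809)–(-1.81601, 0, 1.4809)  len=0.6484
  (v20,v24,v21) [--+] → (-1.53225, -0.684988, 1.4809)–(-1.81601, 0, 1.4809)  len=0.7414
  (v21,v24,v25) [+-+] → (-1.53225, -0.684988, 1.4809)–(-1.28405, -1.28405, 1.4809)  len=0.6484
  (v24,v28,v25) [--+] → (-0.59906, -1.56781, 1.4809)–(-1.28405, -1.28405, 1.4809)  len=0.7414
  (v25,v28,v29) [+-+] → (-0.59906, -1.56781, 1.4809)–(0, -1.81601, 1.4809)  len=0.6484
  (v28,v32,v29) [--+] → (0.684988, -1.53225, 1.4809)–(0, -1.81601, 1.4809)  len=0.7414
  (v29,v32,v33) [+-+] → (0.684988, -1.53225, 1.4809)–(1.28405, -1.28405, 1.4809)  len=0.6484
  (v32,v3,v33) [--+] → (1.56781, -0.59906, 1.4809)–(1.28405, -1.28405, 1.4809)  len=0.7414
  (v33,v3,v4) [+-+] → (1.56781, -0.59906, 1.4809)–(1.81601, 0, 1.4809)  len=0.6484

Chained into 1 loop(s):
  loop 1: 16 segments, perimeter = 11.1190
Total perimeter = 11.119

loops=1 perimeter=11.119


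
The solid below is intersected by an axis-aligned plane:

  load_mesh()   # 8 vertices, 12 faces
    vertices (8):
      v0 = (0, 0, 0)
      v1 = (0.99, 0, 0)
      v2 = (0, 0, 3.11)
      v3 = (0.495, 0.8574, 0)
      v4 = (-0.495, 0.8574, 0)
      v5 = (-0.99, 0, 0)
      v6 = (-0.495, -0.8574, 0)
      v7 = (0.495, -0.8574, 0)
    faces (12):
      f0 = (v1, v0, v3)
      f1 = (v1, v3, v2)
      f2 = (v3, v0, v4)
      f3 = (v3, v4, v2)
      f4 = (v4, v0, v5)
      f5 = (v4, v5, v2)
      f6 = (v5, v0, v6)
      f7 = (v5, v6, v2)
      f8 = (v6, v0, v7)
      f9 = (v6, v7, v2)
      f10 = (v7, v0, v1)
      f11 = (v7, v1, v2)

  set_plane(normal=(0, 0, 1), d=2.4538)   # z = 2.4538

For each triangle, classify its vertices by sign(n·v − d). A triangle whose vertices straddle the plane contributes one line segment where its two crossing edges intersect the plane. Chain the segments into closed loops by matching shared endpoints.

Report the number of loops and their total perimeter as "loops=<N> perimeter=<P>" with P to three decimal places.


loops=1 perimeter=1.253

Straddling triangles (6 of 12):
  (v1,v3,v2) [--+] → (0.104443, 0.180909, 2.4538)–(0.208887, 0, 2.4538)  len=0.2089
  (v3,v4,v2) [--+] → (-0.104443, 0.180909, 2.4538)–(0.104443, 0.180909, 2.4538)  len=0.2089
  (v4,v5,v2) [--+] → (-0.208887, 0, 2.4538)–(-0.104443, 0.180909, 2.4538)  len=0.2089
  (v5,v6,v2) [--+] → (-0.104443, -0.180909, 2.4538)–(-0.208887, 0, 2.4538)  len=0.2089
  (v6,v7,v2) [--+] → (0.104443, -0.180909, 2.4538)–(-0.104443, -0.180909, 2.4538)  len=0.2089
  (v7,v1,v2) [--+] → (0.208887, 0, 2.4538)–(0.104443, -0.180909, 2.4538)  len=0.2089

Chained into 1 loop(s):
  loop 1: 6 segments, perimeter = 1.2533
Total perimeter = 1.253


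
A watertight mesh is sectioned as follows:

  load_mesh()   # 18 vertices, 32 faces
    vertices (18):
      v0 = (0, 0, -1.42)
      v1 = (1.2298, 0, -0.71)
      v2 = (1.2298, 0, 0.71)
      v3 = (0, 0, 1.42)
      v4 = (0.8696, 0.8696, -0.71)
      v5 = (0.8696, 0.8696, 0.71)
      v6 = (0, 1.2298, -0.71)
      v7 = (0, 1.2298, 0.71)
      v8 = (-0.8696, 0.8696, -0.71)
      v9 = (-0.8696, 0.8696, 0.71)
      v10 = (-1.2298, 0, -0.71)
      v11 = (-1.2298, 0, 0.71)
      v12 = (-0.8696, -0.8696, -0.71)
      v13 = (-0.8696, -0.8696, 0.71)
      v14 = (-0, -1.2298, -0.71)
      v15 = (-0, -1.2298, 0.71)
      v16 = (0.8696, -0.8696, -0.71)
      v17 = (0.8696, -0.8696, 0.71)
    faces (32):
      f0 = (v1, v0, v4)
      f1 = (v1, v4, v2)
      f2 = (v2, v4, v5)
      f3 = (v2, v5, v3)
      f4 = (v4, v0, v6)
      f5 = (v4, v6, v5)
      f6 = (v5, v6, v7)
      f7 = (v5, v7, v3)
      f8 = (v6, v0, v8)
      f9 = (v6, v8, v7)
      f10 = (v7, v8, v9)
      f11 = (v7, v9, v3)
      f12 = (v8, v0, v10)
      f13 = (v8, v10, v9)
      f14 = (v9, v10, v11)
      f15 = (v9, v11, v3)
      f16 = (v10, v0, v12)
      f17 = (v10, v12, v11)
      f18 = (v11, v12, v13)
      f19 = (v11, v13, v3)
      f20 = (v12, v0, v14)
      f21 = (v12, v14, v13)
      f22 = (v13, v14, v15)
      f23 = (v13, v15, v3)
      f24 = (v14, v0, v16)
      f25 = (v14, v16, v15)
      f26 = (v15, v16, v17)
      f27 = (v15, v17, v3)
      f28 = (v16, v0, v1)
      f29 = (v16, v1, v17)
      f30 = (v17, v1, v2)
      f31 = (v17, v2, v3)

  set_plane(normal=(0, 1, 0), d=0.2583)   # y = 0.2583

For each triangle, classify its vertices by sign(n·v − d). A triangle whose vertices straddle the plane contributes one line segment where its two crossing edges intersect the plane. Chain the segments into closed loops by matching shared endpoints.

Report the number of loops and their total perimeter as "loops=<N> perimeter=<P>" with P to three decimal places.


Straddling triangles (12 of 32):
  (v1,v0,v4) [--+] → (0.2583, 0.2583, -1.20911)–(1.12281, 0.2583, -0.71)  len=0.9982
  (v1,v4,v2) [-+-] → (1.12281, 0.2583, -0.71)–(1.12281, 0.2583, 0.288213)  len=0.9982
  (v2,v4,v5) [-++] → (1.12281, 0.2583, 0.288213)–(1.12281, 0.2583, 0.71)  len=0.4218
  (v2,v5,v3) [-+-] → (1.12281, 0.2583, 0.71)–(0.2583, 0.2583, 1.20911)  len=0.9982
  (v4,v0,v6) [+-+] → (0.2583, 0.2583, -1.20911)–(0, 0.2583, -1.27088)  len=0.2656
  (v5,v7,v3) [++-] → (0, 0.2583, 1.27088)–(0.2583, 0.2583, 1.20911)  len=0.2656
  (v6,v0,v8) [+-+] → (0, 0.2583, -1.27088)–(-0.2583, 0.2583, -1.20911)  len=0.2656
  (v7,v9,v3) [++-] → (-0.2583, 0.2583, 1.20911)–(0, 0.2583, 1.27088)  len=0.2656
  (v8,v0,v10) [+--] → (-0.2583, 0.2583, -1.20911)–(-1.12281, 0.2583, -0.71)  len=0.9982
  (v8,v10,v9) [+-+] → (-1.12281, 0.2583, -0.71)–(-1.12281, 0.2583, -0.288213)  len=0.4218
  (v9,v10,v11) [+--] → (-1.12281, 0.2583, -0.288213)–(-1.12281, 0.2583, 0.71)  len=0.9982
  (v9,v11,v3) [+--] → (-1.12281, 0.2583, 0.71)–(-0.2583, 0.2583, 1.20911)  len=0.9982

Chained into 1 loop(s):
  loop 1: 12 segments, perimeter = 7.8953
Total perimeter = 7.895

loops=1 perimeter=7.895


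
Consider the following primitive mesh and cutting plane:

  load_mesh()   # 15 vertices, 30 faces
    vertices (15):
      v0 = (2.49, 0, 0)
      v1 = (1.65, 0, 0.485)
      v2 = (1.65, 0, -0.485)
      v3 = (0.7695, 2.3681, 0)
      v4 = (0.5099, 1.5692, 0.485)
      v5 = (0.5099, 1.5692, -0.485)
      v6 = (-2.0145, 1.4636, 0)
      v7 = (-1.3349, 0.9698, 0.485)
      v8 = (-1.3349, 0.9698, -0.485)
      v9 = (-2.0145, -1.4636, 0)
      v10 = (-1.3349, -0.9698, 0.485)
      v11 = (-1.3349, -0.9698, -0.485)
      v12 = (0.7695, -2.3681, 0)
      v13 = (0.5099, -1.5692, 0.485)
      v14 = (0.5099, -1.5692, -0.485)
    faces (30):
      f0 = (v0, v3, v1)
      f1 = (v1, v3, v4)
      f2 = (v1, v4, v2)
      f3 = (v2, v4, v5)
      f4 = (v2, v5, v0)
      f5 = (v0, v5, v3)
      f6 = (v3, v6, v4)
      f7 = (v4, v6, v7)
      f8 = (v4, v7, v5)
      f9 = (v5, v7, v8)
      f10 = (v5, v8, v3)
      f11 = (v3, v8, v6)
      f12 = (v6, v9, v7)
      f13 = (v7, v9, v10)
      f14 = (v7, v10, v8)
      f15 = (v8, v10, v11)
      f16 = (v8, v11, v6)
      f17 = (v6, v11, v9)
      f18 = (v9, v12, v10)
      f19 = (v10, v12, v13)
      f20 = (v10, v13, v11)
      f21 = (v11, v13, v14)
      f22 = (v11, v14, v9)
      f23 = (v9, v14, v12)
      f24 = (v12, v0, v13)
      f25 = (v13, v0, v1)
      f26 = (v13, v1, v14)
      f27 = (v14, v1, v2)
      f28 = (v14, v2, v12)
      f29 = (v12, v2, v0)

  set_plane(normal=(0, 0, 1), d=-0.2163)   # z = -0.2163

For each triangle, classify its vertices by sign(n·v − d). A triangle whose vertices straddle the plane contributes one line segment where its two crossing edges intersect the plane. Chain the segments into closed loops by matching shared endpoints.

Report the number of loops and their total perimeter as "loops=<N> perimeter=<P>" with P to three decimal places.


loops=2 perimeter=22.132

Straddling triangles (20 of 30):
  (v1,v4,v2) [++-] → (1.33418, 0.434685, -0.2163)–(1.65, 0, -0.2163)  len=0.5373
  (v2,v4,v5) [-+-] → (1.33418, 0.434685, -0.2163)–(0.5099, 1.5692, -0.2163)  len=1.4023
  (v2,v5,v0) [--+] → (1.60692, 0.699831, -0.2163)–(2.11538, 0, -0.2163)  len=0.8650
  (v0,v5,v3) [+-+] → (1.60692, 0.699831, -0.2163)–(0.653724, 2.01181, -0.2163)  len=1.6217
  (v4,v7,v5) [++-] → (-0.00112862, 1.40316, -0.2163)–(0.5099, 1.5692, -0.2163)  len=0.5373
  (v5,v7,v8) [-+-] → (-0.00112862, 1.40316, -0.2163)–(-1.3349, 0.9698, -0.2163)  len=1.4024
  (v5,v8,v3) [--+] → (-0.169019, 1.74449, -0.2163)–(0.653724, 2.01181, -0.2163)  len=0.8651
  (v3,v8,v6) [+-+] → (-0.169019, 1.74449, -0.2163)–(-1.71141, 1.24338, -0.2163)  len=1.6218
  (v7,v10,v8) [++-] → (-1.3349, 0.432511, -0.2163)–(-1.3349, 0.9698, -0.2163)  len=0.5373
  (v8,v10,v11) [-+-] → (-1.3349, 0.432511, -0.2163)–(-1.3349, -0.9698, -0.2163)  len=1.4023
  (v8,v11,v6) [--+] → (-1.71141, 0.378354, -0.2163)–(-1.71141, 1.24338, -0.2163)  len=0.8650
  (v6,v11,v9) [+-+] → (-1.71141, 0.378354, -0.2163)–(-1.71141, -1.24338, -0.2163)  len=1.6217
  (v10,v13,v11) [++-] → (-0.823871, -1.13584, -0.2163)–(-1.3349, -0.9698, -0.2163)  len=0.5373
  (v11,v13,v14) [-+-] → (-0.823871, -1.13584, -0.2163)–(0.5099, -1.5692, -0.2163)  len=1.4024
  (v11,v14,v9) [--+] → (-0.88867, -1.5107, -0.2163)–(-1.71141, -1.24338, -0.2163)  len=0.8651
  (v9,v14,v12) [+-+] → (-0.88867, -1.5107, -0.2163)–(0.653724, -2.01181, -0.2163)  len=1.6218
  (v13,v1,v14) [++-] → (0.825719, -1.13452, -0.2163)–(0.5099, -1.5692, -0.2163)  len=0.5373
  (v14,v1,v2) [-+-] → (0.825719, -1.13452, -0.2163)–(1.65, 0, -0.2163)  len=1.4023
  (v14,v2,v12) [--+] → (1.16218, -1.31198, -0.2163)–(0.653724, -2.01181, -0.2163)  len=0.8650
  (v12,v2,v0) [+-+] → (1.16218, -1.31198, -0.2163)–(2.11538, 0, -0.2163)  len=1.6217

Chained into 2 loop(s):
  loop 1: 10 segments, perimeter = 9.6984
  loop 2: 10 segments, perimeter = 12.4339
Total perimeter = 22.132


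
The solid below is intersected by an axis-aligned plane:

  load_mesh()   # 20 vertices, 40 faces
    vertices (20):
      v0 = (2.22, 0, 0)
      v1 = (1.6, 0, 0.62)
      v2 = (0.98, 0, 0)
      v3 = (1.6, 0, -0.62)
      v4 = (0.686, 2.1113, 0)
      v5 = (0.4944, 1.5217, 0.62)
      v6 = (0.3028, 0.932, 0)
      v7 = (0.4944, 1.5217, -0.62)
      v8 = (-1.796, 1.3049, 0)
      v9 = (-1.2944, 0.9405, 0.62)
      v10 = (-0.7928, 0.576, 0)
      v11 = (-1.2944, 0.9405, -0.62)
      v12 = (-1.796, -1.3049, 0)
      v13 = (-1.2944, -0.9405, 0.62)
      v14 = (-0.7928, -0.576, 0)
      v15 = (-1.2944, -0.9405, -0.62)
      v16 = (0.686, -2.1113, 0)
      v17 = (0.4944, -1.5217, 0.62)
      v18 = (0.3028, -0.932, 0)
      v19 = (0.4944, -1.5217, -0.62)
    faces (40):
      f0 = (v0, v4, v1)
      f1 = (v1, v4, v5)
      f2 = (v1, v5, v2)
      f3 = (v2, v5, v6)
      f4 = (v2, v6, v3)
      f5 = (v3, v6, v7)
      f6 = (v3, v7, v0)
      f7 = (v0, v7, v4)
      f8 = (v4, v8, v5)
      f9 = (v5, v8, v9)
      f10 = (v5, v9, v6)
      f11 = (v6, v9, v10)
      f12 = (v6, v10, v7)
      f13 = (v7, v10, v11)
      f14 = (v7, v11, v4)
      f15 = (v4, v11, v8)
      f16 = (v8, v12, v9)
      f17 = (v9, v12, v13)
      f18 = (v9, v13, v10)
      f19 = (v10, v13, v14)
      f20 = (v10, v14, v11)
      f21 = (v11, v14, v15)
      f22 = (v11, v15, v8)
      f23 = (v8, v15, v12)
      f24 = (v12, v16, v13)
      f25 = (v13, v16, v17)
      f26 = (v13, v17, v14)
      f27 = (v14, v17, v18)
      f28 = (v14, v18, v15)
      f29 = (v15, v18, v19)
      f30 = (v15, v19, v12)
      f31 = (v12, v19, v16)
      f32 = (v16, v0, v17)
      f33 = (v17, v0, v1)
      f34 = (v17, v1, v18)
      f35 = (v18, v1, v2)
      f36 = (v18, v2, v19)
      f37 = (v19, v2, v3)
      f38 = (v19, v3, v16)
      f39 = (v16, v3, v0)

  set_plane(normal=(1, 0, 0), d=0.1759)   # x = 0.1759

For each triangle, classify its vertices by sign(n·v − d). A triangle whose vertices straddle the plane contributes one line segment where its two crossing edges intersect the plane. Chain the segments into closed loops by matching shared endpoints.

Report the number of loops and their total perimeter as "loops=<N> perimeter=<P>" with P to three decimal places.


loops=2 perimeter=6.512

Straddling triangles (16 of 40):
  (v4,v8,v5) [+-+] → (0.1759, 1.94557, 0)–(0.1759, 1.49155, 0.533784)  len=0.7008
  (v5,v8,v9) [+--] → (0.1759, 1.49155, 0.533784)–(0.1759, 1.41822, 0.62)  len=0.1132
  (v5,v9,v6) [+-+] → (0.1759, 1.41822, 0.62)–(0.1759, 0.932675, 0.04926)  len=0.7493
  (v6,v9,v10) [+--] → (0.1759, 0.932675, 0.04926)–(0.1759, 0.890766, 0)  len=0.0647
  (v6,v10,v7) [+-+] → (0.1759, 0.890766, 0)–(0.1759, 1.2877, -0.466589)  len=0.6126
  (v7,v10,v11) [+--] → (0.1759, 1.2877, -0.466589)–(0.1759, 1.41822, -0.62)  len=0.2014
  (v7,v11,v4) [+-+] → (0.1759, 1.41822, -0.62)–(0.1759, 1.80973, -0.159696)  len=0.6043
  (v4,v11,v8) [+--] → (0.1759, 1.80973, -0.159696)–(0.1759, 1.94557, 0)  len=0.2097
  (v12,v16,v13) [-+-] → (0.1759, -1.94557, 0)–(0.1759, -1.80973, 0.159696)  len=0.2097
  (v13,v16,v17) [-++] → (0.1759, -1.80973, 0.159696)–(0.1759, -1.41822, 0.62)  len=0.6043
  (v13,v17,v14) [-+-] → (0.1759, -1.41822, 0.62)–(0.1759, -1.2877, 0.466589)  len=0.2014
  (v14,v17,v18) [-++] → (0.1759, -1.2877, 0.466589)–(0.1759, -0.890766, 0)  len=0.6126
  (v14,v18,v15) [-+-] → (0.1759, -0.890766, 0)–(0.1759, -0.932675, -0.04926)  len=0.0647
  (v15,v18,v19) [-++] → (0.1759, -0.932675, -0.04926)–(0.1759, -1.41822, -0.62)  len=0.7493
  (v15,v19,v12) [-+-] → (0.1759, -1.41822, -0.62)–(0.1759, -1.49155, -0.533784)  len=0.1132
  (v12,v19,v16) [-++] → (0.1759, -1.49155, -0.533784)–(0.1759, -1.94557, 0)  len=0.7008

Chained into 2 loop(s):
  loop 1: 8 segments, perimeter = 3.2559
  loop 2: 8 segments, perimeter = 3.2559
Total perimeter = 6.512


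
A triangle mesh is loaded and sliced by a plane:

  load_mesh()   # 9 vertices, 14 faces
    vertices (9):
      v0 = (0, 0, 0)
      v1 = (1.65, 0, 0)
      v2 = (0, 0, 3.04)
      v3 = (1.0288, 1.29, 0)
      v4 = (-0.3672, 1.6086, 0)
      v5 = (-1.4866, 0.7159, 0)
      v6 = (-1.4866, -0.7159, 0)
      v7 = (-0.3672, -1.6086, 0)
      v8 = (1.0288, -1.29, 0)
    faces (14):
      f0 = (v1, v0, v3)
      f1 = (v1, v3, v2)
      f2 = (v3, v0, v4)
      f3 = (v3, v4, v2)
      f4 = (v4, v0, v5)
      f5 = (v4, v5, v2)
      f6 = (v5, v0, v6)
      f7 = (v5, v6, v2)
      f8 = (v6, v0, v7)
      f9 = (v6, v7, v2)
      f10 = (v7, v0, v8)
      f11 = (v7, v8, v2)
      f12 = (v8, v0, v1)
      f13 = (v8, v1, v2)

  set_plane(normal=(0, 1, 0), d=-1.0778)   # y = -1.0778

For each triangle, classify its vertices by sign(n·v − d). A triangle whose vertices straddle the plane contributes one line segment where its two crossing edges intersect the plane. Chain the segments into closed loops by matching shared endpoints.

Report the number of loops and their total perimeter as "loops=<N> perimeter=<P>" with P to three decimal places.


Straddling triangles (6 of 14):
  (v6,v0,v7) [++-] → (-0.246033, -1.0778, 0)–(-1.0328, -1.0778, 0)  len=0.7868
  (v6,v7,v2) [+-+] → (-1.0328, -1.0778, 0)–(-0.246033, -1.0778, 1.00313)  len=1.2749
  (v7,v0,v8) [-+-] → (-0.246033, -1.0778, 0)–(0.859566, -1.0778, 0)  len=1.1056
  (v7,v8,v2) [--+] → (0.859566, -1.0778, 0.500068)–(-0.246033, -1.0778, 1.00313)  len=1.2147
  (v8,v0,v1) [-++] → (0.859566, -1.0778, 0)–(1.13098, -1.0778, 0)  len=0.2714
  (v8,v1,v2) [-++] → (1.13098, -1.0778, 0)–(0.859566, -1.0778, 0.500068)  len=0.5690

Chained into 1 loop(s):
  loop 1: 6 segments, perimeter = 5.2223
Total perimeter = 5.222

loops=1 perimeter=5.222


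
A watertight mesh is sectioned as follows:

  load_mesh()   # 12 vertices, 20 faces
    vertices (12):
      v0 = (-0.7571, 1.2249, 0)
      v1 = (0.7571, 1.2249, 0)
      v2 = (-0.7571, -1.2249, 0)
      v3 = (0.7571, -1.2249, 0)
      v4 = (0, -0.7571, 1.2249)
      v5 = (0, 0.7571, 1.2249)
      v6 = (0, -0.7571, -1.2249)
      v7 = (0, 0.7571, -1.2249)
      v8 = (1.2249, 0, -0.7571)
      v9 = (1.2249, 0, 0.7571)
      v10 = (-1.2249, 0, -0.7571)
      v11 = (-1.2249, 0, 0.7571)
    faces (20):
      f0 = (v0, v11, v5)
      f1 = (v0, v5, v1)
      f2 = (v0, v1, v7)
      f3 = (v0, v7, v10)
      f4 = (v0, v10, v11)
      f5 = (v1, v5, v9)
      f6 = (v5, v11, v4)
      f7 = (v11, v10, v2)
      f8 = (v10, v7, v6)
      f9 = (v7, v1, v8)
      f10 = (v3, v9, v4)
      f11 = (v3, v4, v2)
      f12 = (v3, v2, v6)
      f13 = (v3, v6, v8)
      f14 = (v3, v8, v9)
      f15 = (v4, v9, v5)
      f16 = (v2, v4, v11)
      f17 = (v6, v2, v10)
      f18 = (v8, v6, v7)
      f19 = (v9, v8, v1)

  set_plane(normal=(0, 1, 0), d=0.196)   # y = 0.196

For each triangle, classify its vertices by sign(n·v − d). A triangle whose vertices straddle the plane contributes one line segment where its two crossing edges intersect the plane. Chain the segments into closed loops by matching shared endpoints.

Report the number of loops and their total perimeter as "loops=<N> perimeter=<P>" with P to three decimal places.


loops=1 perimeter=7.801

Straddling triangles (10 of 20):
  (v0,v11,v5) [+-+] → (-1.15005, 0.196, 0.635954)–(-0.907795, 0.196, 0.878205)  len=0.3426
  (v0,v7,v10) [++-] → (-0.907795, 0.196, -0.878205)–(-1.15005, 0.196, -0.635954)  len=0.3426
  (v0,v10,v11) [+--] → (-1.15005, 0.196, -0.635954)–(-1.15005, 0.196, 0.635954)  len=1.2719
  (v1,v5,v9) [++-] → (0.907795, 0.196, 0.878205)–(1.15005, 0.196, 0.635954)  len=0.3426
  (v5,v11,v4) [+--] → (-0.907795, 0.196, 0.878205)–(0, 0.196, 1.2249)  len=0.9717
  (v10,v7,v6) [-+-] → (-0.907795, 0.196, -0.878205)–(0, 0.196, -1.2249)  len=0.9717
  (v7,v1,v8) [++-] → (1.15005, 0.196, -0.635954)–(0.907795, 0.196, -0.878205)  len=0.3426
  (v4,v9,v5) [--+] → (0.907795, 0.196, 0.878205)–(0, 0.196, 1.2249)  len=0.9717
  (v8,v6,v7) [--+] → (0, 0.196, -1.2249)–(0.907795, 0.196, -0.878205)  len=0.9717
  (v9,v8,v1) [--+] → (1.15005, 0.196, -0.635954)–(1.15005, 0.196, 0.635954)  len=1.2719

Chained into 1 loop(s):
  loop 1: 10 segments, perimeter = 7.8012
Total perimeter = 7.801


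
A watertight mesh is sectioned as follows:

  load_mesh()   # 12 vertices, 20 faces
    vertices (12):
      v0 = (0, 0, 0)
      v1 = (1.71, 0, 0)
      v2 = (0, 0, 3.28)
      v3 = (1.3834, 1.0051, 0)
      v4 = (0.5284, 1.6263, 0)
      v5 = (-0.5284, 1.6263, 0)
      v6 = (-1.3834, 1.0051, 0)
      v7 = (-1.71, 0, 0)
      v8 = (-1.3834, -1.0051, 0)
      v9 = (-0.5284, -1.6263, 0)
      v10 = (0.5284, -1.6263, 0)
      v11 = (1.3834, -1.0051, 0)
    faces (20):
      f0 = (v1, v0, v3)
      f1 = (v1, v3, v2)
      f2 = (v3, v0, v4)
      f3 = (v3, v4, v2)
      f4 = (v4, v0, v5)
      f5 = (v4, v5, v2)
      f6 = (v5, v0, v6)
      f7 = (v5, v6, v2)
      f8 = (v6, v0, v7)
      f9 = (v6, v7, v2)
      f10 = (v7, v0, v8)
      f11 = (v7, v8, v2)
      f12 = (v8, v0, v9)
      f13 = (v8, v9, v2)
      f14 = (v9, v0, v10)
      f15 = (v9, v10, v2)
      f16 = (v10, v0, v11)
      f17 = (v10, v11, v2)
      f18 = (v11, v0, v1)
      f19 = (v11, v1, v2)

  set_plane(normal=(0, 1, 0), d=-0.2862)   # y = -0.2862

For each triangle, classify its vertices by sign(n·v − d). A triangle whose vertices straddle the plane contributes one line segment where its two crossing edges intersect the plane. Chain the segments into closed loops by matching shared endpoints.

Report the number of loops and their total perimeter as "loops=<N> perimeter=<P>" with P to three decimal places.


loops=1 perimeter=9.645

Straddling triangles (10 of 20):
  (v7,v0,v8) [++-] → (-0.39392, -0.2862, 0)–(-1.617, -0.2862, 0)  len=1.2231
  (v7,v8,v2) [+-+] → (-1.617, -0.2862, 0)–(-0.39392, -0.2862, 2.34603)  len=2.6457
  (v8,v0,v9) [-+-] → (-0.39392, -0.2862, 0)–(-0.092989, -0.2862, 0)  len=0.3009
  (v8,v9,v2) [--+] → (-0.092989, -0.2862, 2.70278)–(-0.39392, -0.2862, 2.34603)  len=0.4667
  (v9,v0,v10) [-+-] → (-0.092989, -0.2862, 0)–(0.092989, -0.2862, 0)  len=0.1860
  (v9,v10,v2) [--+] → (0.092989, -0.2862, 2.70278)–(-0.092989, -0.2862, 2.70278)  len=0.1860
  (v10,v0,v11) [-+-] → (0.092989, -0.2862, 0)–(0.39392, -0.2862, 0)  len=0.3009
  (v10,v11,v2) [--+] → (0.39392, -0.2862, 2.34603)–(0.092989, -0.2862, 2.70278)  len=0.4667
  (v11,v0,v1) [-++] → (0.39392, -0.2862, 0)–(1.617, -0.2862, 0)  len=1.2231
  (v11,v1,v2) [-++] → (1.617, -0.2862, 0)–(0.39392, -0.2862, 2.34603)  len=2.6457

Chained into 1 loop(s):
  loop 1: 10 segments, perimeter = 9.6448
Total perimeter = 9.645


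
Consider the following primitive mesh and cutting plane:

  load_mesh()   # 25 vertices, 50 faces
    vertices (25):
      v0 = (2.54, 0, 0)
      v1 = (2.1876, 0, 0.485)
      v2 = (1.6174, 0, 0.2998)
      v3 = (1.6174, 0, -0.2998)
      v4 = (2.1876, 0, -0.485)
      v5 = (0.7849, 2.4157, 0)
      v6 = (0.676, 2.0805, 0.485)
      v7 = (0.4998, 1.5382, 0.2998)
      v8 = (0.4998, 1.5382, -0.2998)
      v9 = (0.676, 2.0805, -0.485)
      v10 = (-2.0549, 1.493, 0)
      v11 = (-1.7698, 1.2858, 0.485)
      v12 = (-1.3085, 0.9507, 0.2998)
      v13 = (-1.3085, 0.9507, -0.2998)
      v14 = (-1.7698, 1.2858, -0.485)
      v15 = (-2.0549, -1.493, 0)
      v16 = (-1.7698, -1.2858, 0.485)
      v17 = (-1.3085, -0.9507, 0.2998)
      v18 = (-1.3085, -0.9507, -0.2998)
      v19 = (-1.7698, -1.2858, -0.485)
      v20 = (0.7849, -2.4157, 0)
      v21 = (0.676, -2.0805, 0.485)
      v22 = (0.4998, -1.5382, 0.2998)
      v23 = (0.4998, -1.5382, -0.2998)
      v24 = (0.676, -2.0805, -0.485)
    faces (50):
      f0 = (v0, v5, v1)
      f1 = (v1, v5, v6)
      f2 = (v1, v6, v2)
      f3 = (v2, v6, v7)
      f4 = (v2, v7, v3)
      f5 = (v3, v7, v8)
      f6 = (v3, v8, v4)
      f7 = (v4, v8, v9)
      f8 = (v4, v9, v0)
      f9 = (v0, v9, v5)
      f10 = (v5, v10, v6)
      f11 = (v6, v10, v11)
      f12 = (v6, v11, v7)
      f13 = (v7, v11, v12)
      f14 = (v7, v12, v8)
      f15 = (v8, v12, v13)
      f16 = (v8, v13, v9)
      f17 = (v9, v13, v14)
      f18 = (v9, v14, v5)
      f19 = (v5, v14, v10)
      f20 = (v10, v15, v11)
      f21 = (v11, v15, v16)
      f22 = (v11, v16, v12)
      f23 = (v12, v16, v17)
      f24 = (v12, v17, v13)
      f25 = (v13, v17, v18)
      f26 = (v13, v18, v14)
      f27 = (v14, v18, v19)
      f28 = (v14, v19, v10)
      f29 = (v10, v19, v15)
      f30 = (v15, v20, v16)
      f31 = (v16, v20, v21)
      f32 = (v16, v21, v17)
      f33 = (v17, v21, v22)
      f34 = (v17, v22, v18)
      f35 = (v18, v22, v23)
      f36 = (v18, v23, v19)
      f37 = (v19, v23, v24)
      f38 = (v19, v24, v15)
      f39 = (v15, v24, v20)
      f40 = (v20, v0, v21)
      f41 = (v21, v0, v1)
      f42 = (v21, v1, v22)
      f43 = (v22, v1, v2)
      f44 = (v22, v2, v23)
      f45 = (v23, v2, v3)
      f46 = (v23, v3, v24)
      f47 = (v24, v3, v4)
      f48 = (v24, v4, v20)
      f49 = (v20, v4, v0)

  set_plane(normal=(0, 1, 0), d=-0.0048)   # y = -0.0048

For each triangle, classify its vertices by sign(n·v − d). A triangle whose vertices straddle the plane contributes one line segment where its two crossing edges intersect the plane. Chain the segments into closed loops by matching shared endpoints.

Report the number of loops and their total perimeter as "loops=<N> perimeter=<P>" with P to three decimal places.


loops=2 perimeter=5.717

Straddling triangles (20 of 50):
  (v10,v15,v11) [+-+] → (-2.0549, -0.0048, 0)–(-1.90221, -0.0048, 0.259744)  len=0.3013
  (v11,v15,v16) [+--] → (-1.90221, -0.0048, 0.259744)–(-1.7698, -0.0048, 0.485)  len=0.2613
  (v11,v16,v12) [+-+] → (-1.7698, -0.0048, 0.485)–(-1.50558, -0.0048, 0.378923)  len=0.2847
  (v12,v16,v17) [+--] → (-1.50558, -0.0048, 0.378923)–(-1.3085, -0.0048, 0.2998)  len=0.2124
  (v12,v17,v13) [+-+] → (-1.3085, -0.0048, 0.2998)–(-1.3085, -0.0048, 0.00151366)  len=0.2983
  (v13,v17,v18) [+--] → (-1.3085, -0.0048, 0.00151366)–(-1.3085, -0.0048, -0.2998)  len=0.3013
  (v13,v18,v14) [+-+] → (-1.3085, -0.0048, -0.2998)–(-1.5036, -0.0048, -0.378128)  len=0.2102
  (v14,v18,v19) [+--] → (-1.5036, -0.0048, -0.378128)–(-1.7698, -0.0048, -0.485)  len=0.2869
  (v14,v19,v10) [+-+] → (-1.7698, -0.0048, -0.485)–(-1.90123, -0.0048, -0.26142)  len=0.2593
  (v10,v19,v15) [+--] → (-1.90123, -0.0048, -0.26142)–(-2.0549, -0.0048, 0)  len=0.3032
  (v20,v0,v21) [-+-] → (2.53651, -0.0048, 0)–(2.5357, -0.0048, 0.00111896)  len=0.0014
  (v21,v0,v1) [-++] → (2.5357, -0.0048, 0.00111896)–(2.18411, -0.0048, 0.485)  len=0.5981
  (v21,v1,v22) [-+-] → (2.18411, -0.0048, 0.485)–(2.18233, -0.0048, 0.484422)  len=0.0019
  (v22,v1,v2) [-++] → (2.18233, -0.0048, 0.484422)–(1.61391, -0.0048, 0.2998)  len=0.5977
  (v22,v2,v23) [-+-] → (1.61391, -0.0048, 0.2998)–(1.61391, -0.0048, 0.297929)  len=0.0019
  (v23,v2,v3) [-++] → (1.61391, -0.0048, 0.297929)–(1.61391, -0.0048, -0.2998)  len=0.5977
  (v23,v3,v24) [-+-] → (1.61391, -0.0048, -0.2998)–(1.61523, -0.0048, -0.300227)  len=0.0014
  (v24,v3,v4) [-++] → (1.61523, -0.0048, -0.300227)–(2.18411, -0.0048, -0.485)  len=0.5981
  (v24,v4,v20) [-+-] → (2.18411, -0.0048, -0.485)–(2.18481, -0.0048, -0.484036)  len=0.0012
  (v20,v4,v0) [-++] → (2.18481, -0.0048, -0.484036)–(2.53651, -0.0048, 0)  len=0.5983

Chained into 2 loop(s):
  loop 1: 10 segments, perimeter = 2.7190
  loop 2: 10 segments, perimeter = 2.9977
Total perimeter = 5.717
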